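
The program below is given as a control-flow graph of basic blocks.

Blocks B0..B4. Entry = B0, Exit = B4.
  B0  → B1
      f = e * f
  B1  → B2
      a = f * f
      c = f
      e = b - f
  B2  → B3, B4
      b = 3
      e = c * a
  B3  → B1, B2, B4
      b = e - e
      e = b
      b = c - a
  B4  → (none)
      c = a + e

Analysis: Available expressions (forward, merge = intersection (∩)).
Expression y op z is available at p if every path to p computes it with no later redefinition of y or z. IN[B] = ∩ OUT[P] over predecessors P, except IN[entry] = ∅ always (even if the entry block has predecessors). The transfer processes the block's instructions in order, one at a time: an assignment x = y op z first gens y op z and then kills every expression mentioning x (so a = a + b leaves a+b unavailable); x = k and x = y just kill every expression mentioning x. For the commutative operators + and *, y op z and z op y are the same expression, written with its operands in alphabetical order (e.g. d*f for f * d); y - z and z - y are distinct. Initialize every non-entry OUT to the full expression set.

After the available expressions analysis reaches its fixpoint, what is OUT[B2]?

Answer: {a*c, f*f}

Trace:
Converged values:
  B0:  IN={}  OUT={}
  B1:  IN={}  OUT={b-f, f*f}
  B2:  IN={f*f}  OUT={a*c, f*f}
  B3:  IN={a*c, f*f}  OUT={a*c, c-a, f*f}
  B4:  IN={a*c, f*f}  OUT={a+e, f*f}

Merge at B2: IN[B2] = OUT[B1] ∩ OUT[B3] = {f*f}
Applying B2's transfer function to that IN value gives OUT[B2] (row B2 above).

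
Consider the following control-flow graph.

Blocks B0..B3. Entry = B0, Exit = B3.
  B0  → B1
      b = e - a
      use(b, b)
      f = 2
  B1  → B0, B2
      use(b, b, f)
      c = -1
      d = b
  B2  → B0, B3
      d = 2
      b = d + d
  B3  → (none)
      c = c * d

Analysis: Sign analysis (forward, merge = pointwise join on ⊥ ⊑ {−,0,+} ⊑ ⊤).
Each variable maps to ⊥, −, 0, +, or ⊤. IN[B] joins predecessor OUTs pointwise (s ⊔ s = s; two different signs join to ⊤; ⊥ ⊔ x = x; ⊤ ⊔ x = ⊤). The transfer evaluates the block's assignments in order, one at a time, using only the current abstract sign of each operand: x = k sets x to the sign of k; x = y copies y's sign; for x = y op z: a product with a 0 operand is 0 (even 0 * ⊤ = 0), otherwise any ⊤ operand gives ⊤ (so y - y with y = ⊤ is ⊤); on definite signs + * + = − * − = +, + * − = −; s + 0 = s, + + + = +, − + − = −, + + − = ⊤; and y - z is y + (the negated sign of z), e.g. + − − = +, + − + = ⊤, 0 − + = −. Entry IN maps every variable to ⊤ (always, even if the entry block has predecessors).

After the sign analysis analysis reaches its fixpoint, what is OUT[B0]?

Answer: {a: ⊤, b: ⊤, c: ⊤, d: ⊤, e: ⊤, f: +}

Derivation:
Per-block solution:
  B0: | IN=(all ⊤) | OUT={f:+; rest ⊤}
  B1: | IN={f:+; rest ⊤} | OUT={c:-, f:+; rest ⊤}
  B2: | IN={c:-, f:+; rest ⊤} | OUT={b:+, c:-, d:+, f:+; rest ⊤}
  B3: | IN={b:+, c:-, d:+, f:+; rest ⊤} | OUT={b:+, c:-, d:+, f:+; rest ⊤}

Merge at B0 (entry node, so the boundary value (all ⊤) is joined with the incoming edge(s)): IN[B0] = (all ⊤) ⊔ OUT[B1] ⊔ OUT[B2] = {a: ⊤, b: ⊤, c: ⊤, d: ⊤, e: ⊤, f: ⊤}
Applying B0's transfer function to that IN value gives OUT[B0] (row B0 above).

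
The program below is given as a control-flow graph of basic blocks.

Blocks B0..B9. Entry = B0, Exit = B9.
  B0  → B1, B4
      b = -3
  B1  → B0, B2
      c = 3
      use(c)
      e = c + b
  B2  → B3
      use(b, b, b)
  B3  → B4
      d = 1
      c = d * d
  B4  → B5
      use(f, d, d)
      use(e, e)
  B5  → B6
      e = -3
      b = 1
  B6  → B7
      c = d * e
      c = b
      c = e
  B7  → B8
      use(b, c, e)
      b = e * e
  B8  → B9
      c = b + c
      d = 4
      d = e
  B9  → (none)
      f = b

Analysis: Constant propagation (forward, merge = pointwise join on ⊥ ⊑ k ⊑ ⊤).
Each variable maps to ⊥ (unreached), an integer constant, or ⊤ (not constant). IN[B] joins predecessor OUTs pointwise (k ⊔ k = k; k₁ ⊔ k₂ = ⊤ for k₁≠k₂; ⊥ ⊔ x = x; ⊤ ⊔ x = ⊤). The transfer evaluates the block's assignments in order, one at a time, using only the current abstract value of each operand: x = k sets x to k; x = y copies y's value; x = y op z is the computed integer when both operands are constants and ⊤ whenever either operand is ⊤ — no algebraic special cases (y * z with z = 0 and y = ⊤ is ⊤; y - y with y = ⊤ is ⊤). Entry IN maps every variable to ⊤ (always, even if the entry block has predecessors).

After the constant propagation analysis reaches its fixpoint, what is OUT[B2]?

Converged values:
  B0: | IN=(all ⊤) | OUT={b:-3; rest ⊤}
  B1: | IN={b:-3; rest ⊤} | OUT={b:-3, c:3, e:0; rest ⊤}
  B2: | IN={b:-3, c:3, e:0; rest ⊤} | OUT={b:-3, c:3, e:0; rest ⊤}
  B3: | IN={b:-3, c:3, e:0; rest ⊤} | OUT={b:-3, c:1, d:1, e:0; rest ⊤}
  B4: | IN={b:-3; rest ⊤} | OUT={b:-3; rest ⊤}
  B5: | IN={b:-3; rest ⊤} | OUT={b:1, e:-3; rest ⊤}
  B6: | IN={b:1, e:-3; rest ⊤} | OUT={b:1, c:-3, e:-3; rest ⊤}
  B7: | IN={b:1, c:-3, e:-3; rest ⊤} | OUT={b:9, c:-3, e:-3; rest ⊤}
  B8: | IN={b:9, c:-3, e:-3; rest ⊤} | OUT={b:9, c:6, d:-3, e:-3; rest ⊤}
  B9: | IN={b:9, c:6, d:-3, e:-3; rest ⊤} | OUT={b:9, c:6, d:-3, e:-3, f:9; rest ⊤}

Merge at B2: IN[B2] = OUT[B1] = {a: ⊤, b: -3, c: 3, d: ⊤, e: 0, f: ⊤}
Applying B2's transfer function to that IN value gives OUT[B2] (row B2 above).

Answer: {a: ⊤, b: -3, c: 3, d: ⊤, e: 0, f: ⊤}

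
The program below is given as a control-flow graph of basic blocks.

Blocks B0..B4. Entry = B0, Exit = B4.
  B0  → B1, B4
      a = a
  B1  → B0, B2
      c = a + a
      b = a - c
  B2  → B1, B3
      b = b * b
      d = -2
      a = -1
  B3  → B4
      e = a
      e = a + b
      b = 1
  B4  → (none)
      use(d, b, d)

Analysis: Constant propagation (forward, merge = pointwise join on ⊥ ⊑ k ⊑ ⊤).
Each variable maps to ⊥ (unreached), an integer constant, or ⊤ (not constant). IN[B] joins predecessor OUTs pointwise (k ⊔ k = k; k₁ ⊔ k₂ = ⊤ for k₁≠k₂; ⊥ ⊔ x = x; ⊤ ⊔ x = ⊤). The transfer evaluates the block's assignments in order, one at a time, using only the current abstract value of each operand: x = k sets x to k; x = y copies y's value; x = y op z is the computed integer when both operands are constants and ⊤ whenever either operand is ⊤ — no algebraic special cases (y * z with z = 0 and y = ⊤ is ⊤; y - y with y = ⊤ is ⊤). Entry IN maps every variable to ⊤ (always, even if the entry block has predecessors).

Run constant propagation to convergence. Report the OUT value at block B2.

Answer: {a: -1, b: ⊤, c: ⊤, d: -2, e: ⊤, f: ⊤}

Trace:
Converged values:
  B0: | IN=(all ⊤) | OUT=(all ⊤)
  B1: | IN=(all ⊤) | OUT=(all ⊤)
  B2: | IN=(all ⊤) | OUT={a:-1, d:-2; rest ⊤}
  B3: | IN={a:-1, d:-2; rest ⊤} | OUT={a:-1, b:1, d:-2; rest ⊤}
  B4: | IN=(all ⊤) | OUT=(all ⊤)

Merge at B2: IN[B2] = OUT[B1] = {a: ⊤, b: ⊤, c: ⊤, d: ⊤, e: ⊤, f: ⊤}
Applying B2's transfer function to that IN value gives OUT[B2] (row B2 above).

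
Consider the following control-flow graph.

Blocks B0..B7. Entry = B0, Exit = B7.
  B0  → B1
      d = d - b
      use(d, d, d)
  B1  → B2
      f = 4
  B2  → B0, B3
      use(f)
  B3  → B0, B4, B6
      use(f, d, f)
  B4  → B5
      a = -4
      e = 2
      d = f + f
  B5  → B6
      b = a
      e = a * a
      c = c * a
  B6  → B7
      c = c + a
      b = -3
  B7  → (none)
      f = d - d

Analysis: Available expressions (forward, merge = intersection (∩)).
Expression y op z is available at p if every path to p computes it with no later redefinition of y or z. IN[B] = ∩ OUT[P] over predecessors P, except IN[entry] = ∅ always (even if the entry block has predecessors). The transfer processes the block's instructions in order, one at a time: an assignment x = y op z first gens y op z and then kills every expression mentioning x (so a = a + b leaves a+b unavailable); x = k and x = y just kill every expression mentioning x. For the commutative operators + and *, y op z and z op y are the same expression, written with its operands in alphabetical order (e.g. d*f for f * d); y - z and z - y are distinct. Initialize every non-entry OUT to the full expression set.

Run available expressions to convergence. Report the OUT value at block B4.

Answer: {f+f}

Derivation:
Fixpoint table:
  B0:   IN={}   OUT={}
  B1:   IN={}   OUT={}
  B2:   IN={}   OUT={}
  B3:   IN={}   OUT={}
  B4:   IN={}   OUT={f+f}
  B5:   IN={f+f}   OUT={a*a, f+f}
  B6:   IN={}   OUT={}
  B7:   IN={}   OUT={d-d}

Merge at B4: IN[B4] = OUT[B3] = {}
Applying B4's transfer function to that IN value gives OUT[B4] (row B4 above).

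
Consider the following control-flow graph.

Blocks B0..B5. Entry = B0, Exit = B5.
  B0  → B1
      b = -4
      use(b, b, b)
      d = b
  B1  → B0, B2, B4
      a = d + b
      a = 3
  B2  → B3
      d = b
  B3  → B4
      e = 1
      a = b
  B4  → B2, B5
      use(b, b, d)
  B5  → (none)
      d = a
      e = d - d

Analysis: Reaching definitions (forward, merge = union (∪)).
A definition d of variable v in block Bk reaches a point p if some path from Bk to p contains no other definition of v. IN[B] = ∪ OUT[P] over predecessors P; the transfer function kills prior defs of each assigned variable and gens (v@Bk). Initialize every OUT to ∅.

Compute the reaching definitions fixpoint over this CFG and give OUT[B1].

Answer: {a@B1, b@B0, d@B0}

Working:
Per-block solution:
  B0:  IN={a@B1, b@B0, d@B0}  OUT={a@B1, b@B0, d@B0}
  B1:  IN={a@B1, b@B0, d@B0}  OUT={a@B1, b@B0, d@B0}
  B2:  IN={a@B1, a@B3, b@B0, d@B0, d@B2, e@B3}  OUT={a@B1, a@B3, b@B0, d@B2, e@B3}
  B3:  IN={a@B1, a@B3, b@B0, d@B2, e@B3}  OUT={a@B3, b@B0, d@B2, e@B3}
  B4:  IN={a@B1, a@B3, b@B0, d@B0, d@B2, e@B3}  OUT={a@B1, a@B3, b@B0, d@B0, d@B2, e@B3}
  B5:  IN={a@B1, a@B3, b@B0, d@B0, d@B2, e@B3}  OUT={a@B1, a@B3, b@B0, d@B5, e@B5}

Merge at B1: IN[B1] = OUT[B0] = {a@B1, b@B0, d@B0}
Applying B1's transfer function to that IN value gives OUT[B1] (row B1 above).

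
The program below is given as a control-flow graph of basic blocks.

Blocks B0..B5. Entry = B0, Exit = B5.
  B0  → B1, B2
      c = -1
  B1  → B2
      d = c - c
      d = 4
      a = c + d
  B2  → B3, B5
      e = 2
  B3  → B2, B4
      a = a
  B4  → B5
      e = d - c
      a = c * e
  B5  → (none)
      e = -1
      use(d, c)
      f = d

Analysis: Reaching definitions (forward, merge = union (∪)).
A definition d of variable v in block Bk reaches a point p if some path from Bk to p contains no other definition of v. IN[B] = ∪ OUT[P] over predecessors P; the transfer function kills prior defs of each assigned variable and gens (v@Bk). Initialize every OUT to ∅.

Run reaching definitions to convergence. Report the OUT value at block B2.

Per-block solution:
  B0:   IN={}   OUT={c@B0}
  B1:   IN={c@B0}   OUT={a@B1, c@B0, d@B1}
  B2:   IN={a@B1, a@B3, c@B0, d@B1, e@B2}   OUT={a@B1, a@B3, c@B0, d@B1, e@B2}
  B3:   IN={a@B1, a@B3, c@B0, d@B1, e@B2}   OUT={a@B3, c@B0, d@B1, e@B2}
  B4:   IN={a@B3, c@B0, d@B1, e@B2}   OUT={a@B4, c@B0, d@B1, e@B4}
  B5:   IN={a@B1, a@B3, a@B4, c@B0, d@B1, e@B2, e@B4}   OUT={a@B1, a@B3, a@B4, c@B0, d@B1, e@B5, f@B5}

Merge at B2: IN[B2] = OUT[B0] ⊔ OUT[B1] ⊔ OUT[B3] = {a@B1, a@B3, c@B0, d@B1, e@B2}
Applying B2's transfer function to that IN value gives OUT[B2] (row B2 above).

Answer: {a@B1, a@B3, c@B0, d@B1, e@B2}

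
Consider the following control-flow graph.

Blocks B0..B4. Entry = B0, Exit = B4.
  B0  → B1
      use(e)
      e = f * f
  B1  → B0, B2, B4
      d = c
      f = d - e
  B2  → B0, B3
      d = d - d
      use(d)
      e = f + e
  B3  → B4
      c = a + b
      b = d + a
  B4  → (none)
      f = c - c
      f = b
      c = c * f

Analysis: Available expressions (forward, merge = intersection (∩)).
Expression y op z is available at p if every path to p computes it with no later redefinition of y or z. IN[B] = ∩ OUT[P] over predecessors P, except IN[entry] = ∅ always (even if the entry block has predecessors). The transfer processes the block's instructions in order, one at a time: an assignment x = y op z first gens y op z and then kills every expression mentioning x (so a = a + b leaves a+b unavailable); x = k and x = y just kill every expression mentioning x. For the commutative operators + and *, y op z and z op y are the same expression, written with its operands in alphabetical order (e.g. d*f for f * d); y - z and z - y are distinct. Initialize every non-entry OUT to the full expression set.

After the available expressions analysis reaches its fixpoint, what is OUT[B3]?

Answer: {a+d}

Derivation:
Fixpoint table:
  B0:  IN={}  OUT={f*f}
  B1:  IN={f*f}  OUT={d-e}
  B2:  IN={d-e}  OUT={}
  B3:  IN={}  OUT={a+d}
  B4:  IN={}  OUT={}

Merge at B3: IN[B3] = OUT[B2] = {}
Applying B3's transfer function to that IN value gives OUT[B3] (row B3 above).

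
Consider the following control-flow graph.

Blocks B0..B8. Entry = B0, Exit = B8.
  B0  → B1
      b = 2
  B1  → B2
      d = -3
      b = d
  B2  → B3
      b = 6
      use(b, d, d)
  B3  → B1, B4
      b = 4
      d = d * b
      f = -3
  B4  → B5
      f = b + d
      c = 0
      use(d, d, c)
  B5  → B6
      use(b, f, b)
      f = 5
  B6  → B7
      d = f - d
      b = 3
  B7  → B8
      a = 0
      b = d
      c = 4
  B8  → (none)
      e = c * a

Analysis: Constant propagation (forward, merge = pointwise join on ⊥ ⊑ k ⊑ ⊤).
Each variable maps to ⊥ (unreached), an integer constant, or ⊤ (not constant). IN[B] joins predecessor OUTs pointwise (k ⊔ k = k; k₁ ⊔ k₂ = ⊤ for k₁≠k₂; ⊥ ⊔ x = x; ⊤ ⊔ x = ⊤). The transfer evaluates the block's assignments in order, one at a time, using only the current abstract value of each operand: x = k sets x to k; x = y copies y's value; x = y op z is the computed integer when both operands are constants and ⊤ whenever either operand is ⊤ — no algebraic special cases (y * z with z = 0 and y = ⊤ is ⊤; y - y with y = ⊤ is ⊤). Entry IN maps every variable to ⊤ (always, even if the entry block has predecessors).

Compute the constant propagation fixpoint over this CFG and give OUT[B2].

Fixpoint table:
  B0:  IN=(all ⊤)  OUT={b:2; rest ⊤}
  B1:  IN=(all ⊤)  OUT={b:-3, d:-3; rest ⊤}
  B2:  IN={b:-3, d:-3; rest ⊤}  OUT={b:6, d:-3; rest ⊤}
  B3:  IN={b:6, d:-3; rest ⊤}  OUT={b:4, d:-12, f:-3; rest ⊤}
  B4:  IN={b:4, d:-12, f:-3; rest ⊤}  OUT={b:4, c:0, d:-12, f:-8; rest ⊤}
  B5:  IN={b:4, c:0, d:-12, f:-8; rest ⊤}  OUT={b:4, c:0, d:-12, f:5; rest ⊤}
  B6:  IN={b:4, c:0, d:-12, f:5; rest ⊤}  OUT={b:3, c:0, d:17, f:5; rest ⊤}
  B7:  IN={b:3, c:0, d:17, f:5; rest ⊤}  OUT={a:0, b:17, c:4, d:17, f:5; rest ⊤}
  B8:  IN={a:0, b:17, c:4, d:17, f:5; rest ⊤}  OUT={a:0, b:17, c:4, d:17, e:0, f:5; rest ⊤}

Merge at B2: IN[B2] = OUT[B1] = {a: ⊤, b: -3, c: ⊤, d: -3, e: ⊤, f: ⊤}
Applying B2's transfer function to that IN value gives OUT[B2] (row B2 above).

Answer: {a: ⊤, b: 6, c: ⊤, d: -3, e: ⊤, f: ⊤}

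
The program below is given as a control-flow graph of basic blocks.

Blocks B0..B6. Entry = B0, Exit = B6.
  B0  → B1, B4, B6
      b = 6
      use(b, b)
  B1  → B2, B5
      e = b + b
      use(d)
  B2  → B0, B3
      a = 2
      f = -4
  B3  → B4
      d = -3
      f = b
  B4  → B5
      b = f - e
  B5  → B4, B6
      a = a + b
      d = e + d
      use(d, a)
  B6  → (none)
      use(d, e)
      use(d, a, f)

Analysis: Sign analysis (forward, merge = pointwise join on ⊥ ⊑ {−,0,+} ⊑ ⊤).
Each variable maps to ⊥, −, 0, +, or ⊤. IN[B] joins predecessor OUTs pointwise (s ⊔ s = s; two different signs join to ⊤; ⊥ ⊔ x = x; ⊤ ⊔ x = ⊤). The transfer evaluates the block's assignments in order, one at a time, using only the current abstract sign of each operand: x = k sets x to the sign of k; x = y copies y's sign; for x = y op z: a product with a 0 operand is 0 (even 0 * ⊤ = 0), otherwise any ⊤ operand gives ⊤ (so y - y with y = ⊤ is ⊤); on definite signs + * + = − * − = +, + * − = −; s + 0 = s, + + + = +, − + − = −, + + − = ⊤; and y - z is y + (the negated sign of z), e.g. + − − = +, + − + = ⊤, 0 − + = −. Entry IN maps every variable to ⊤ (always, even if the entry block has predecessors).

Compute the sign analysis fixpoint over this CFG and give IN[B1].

Per-block solution:
  B0:  IN=(all ⊤)  OUT={b:+; rest ⊤}
  B1:  IN={b:+; rest ⊤}  OUT={b:+, e:+; rest ⊤}
  B2:  IN={b:+, e:+; rest ⊤}  OUT={a:+, b:+, e:+, f:-; rest ⊤}
  B3:  IN={a:+, b:+, e:+, f:-; rest ⊤}  OUT={a:+, b:+, d:-, e:+, f:+; rest ⊤}
  B4:  IN=(all ⊤)  OUT=(all ⊤)
  B5:  IN=(all ⊤)  OUT=(all ⊤)
  B6:  IN=(all ⊤)  OUT=(all ⊤)

Merge at B1: IN[B1] = OUT[B0] = {a: ⊤, b: +, c: ⊤, d: ⊤, e: ⊤, f: ⊤}

Answer: {a: ⊤, b: +, c: ⊤, d: ⊤, e: ⊤, f: ⊤}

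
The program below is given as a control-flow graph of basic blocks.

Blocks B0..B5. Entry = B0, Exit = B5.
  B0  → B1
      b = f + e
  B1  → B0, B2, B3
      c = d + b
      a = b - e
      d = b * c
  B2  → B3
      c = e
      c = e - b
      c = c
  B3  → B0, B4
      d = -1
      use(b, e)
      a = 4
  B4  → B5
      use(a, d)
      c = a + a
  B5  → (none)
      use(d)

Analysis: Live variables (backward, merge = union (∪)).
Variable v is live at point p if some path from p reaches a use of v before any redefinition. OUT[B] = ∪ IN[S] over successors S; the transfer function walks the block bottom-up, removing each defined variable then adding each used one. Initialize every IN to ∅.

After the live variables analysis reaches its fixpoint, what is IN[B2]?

Fixpoint table:
  B0: | IN={d, e, f} | OUT={b, d, e, f}
  B1: | IN={b, d, e, f} | OUT={b, d, e, f}
  B2: | IN={b, e, f} | OUT={b, e, f}
  B3: | IN={b, e, f} | OUT={a, d, e, f}
  B4: | IN={a, d} | OUT={d}
  B5: | IN={d} | OUT={}

Merge at B2: OUT[B2] = IN[B3] = {b, e, f}
Applying B2's transfer function to that OUT value gives IN[B2] (row B2 above).

Answer: {b, e, f}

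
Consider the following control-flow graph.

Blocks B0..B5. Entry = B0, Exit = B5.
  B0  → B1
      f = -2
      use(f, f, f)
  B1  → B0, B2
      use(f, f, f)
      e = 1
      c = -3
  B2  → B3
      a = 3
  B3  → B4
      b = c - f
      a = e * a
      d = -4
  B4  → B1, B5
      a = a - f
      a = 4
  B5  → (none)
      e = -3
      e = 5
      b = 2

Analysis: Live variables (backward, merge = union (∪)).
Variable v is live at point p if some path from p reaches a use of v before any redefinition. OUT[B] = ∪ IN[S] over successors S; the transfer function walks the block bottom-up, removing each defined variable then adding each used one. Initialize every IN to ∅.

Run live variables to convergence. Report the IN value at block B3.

Answer: {a, c, e, f}

Derivation:
Per-block solution:
  B0: | IN={} | OUT={f}
  B1: | IN={f} | OUT={c, e, f}
  B2: | IN={c, e, f} | OUT={a, c, e, f}
  B3: | IN={a, c, e, f} | OUT={a, f}
  B4: | IN={a, f} | OUT={f}
  B5: | IN={} | OUT={}

Merge at B3: OUT[B3] = IN[B4] = {a, f}
Applying B3's transfer function to that OUT value gives IN[B3] (row B3 above).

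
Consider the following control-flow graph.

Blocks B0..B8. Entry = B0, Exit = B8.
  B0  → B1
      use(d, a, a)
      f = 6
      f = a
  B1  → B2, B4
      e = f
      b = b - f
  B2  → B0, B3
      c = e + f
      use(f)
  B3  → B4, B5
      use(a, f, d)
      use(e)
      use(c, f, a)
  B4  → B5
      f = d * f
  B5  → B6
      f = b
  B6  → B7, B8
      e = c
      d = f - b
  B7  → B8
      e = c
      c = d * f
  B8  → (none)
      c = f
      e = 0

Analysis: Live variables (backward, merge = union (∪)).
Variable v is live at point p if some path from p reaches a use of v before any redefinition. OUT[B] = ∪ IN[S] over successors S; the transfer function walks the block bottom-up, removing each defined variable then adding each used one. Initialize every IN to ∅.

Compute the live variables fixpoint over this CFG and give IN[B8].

Answer: {f}

Derivation:
Fixpoint table:
  B0:  IN={a, b, c, d}  OUT={a, b, c, d, f}
  B1:  IN={a, b, c, d, f}  OUT={a, b, c, d, e, f}
  B2:  IN={a, b, d, e, f}  OUT={a, b, c, d, e, f}
  B3:  IN={a, b, c, d, e, f}  OUT={b, c, d, f}
  B4:  IN={b, c, d, f}  OUT={b, c}
  B5:  IN={b, c}  OUT={b, c, f}
  B6:  IN={b, c, f}  OUT={c, d, f}
  B7:  IN={c, d, f}  OUT={f}
  B8:  IN={f}  OUT={}

B8 is the boundary node: OUT[B8] = {}
Applying B8's transfer function to that OUT value gives IN[B8] (row B8 above).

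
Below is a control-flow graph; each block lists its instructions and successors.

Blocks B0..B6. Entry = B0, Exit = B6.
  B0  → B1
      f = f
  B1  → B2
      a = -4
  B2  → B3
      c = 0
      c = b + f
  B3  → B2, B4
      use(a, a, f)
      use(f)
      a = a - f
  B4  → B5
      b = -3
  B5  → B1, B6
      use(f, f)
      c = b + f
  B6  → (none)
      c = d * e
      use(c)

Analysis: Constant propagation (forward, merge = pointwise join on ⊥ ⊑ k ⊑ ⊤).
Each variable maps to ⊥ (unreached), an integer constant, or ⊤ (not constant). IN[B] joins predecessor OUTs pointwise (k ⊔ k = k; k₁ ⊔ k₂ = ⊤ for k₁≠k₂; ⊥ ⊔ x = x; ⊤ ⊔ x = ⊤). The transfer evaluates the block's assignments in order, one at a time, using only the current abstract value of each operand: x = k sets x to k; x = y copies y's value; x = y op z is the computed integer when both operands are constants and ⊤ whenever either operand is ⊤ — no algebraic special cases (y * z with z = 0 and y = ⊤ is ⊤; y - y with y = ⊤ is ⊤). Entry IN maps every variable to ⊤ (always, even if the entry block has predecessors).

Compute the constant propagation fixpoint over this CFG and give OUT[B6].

Answer: {a: ⊤, b: -3, c: ⊤, d: ⊤, e: ⊤, f: ⊤}

Trace:
Per-block solution:
  B0:  IN=(all ⊤)  OUT=(all ⊤)
  B1:  IN=(all ⊤)  OUT={a:-4; rest ⊤}
  B2:  IN=(all ⊤)  OUT=(all ⊤)
  B3:  IN=(all ⊤)  OUT=(all ⊤)
  B4:  IN=(all ⊤)  OUT={b:-3; rest ⊤}
  B5:  IN={b:-3; rest ⊤}  OUT={b:-3; rest ⊤}
  B6:  IN={b:-3; rest ⊤}  OUT={b:-3; rest ⊤}

Merge at B6: IN[B6] = OUT[B5] = {a: ⊤, b: -3, c: ⊤, d: ⊤, e: ⊤, f: ⊤}
Applying B6's transfer function to that IN value gives OUT[B6] (row B6 above).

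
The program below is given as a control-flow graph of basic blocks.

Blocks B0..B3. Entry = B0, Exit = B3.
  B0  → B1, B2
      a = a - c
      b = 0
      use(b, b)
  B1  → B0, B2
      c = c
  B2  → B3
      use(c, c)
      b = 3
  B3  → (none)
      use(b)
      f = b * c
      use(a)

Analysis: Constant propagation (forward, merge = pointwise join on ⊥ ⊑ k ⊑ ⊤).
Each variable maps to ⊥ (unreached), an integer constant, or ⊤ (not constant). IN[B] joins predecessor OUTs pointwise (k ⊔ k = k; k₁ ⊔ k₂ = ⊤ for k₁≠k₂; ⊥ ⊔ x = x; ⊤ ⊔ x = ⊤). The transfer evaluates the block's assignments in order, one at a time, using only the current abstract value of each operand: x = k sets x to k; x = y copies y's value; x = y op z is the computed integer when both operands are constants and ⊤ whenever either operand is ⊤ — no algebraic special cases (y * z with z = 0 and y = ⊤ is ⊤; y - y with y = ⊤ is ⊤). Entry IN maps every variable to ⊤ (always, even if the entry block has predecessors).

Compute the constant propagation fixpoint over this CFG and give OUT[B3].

Fixpoint table:
  B0:   IN=(all ⊤)   OUT={b:0; rest ⊤}
  B1:   IN={b:0; rest ⊤}   OUT={b:0; rest ⊤}
  B2:   IN={b:0; rest ⊤}   OUT={b:3; rest ⊤}
  B3:   IN={b:3; rest ⊤}   OUT={b:3; rest ⊤}

Merge at B3: IN[B3] = OUT[B2] = {a: ⊤, b: 3, c: ⊤, d: ⊤, e: ⊤, f: ⊤}
Applying B3's transfer function to that IN value gives OUT[B3] (row B3 above).

Answer: {a: ⊤, b: 3, c: ⊤, d: ⊤, e: ⊤, f: ⊤}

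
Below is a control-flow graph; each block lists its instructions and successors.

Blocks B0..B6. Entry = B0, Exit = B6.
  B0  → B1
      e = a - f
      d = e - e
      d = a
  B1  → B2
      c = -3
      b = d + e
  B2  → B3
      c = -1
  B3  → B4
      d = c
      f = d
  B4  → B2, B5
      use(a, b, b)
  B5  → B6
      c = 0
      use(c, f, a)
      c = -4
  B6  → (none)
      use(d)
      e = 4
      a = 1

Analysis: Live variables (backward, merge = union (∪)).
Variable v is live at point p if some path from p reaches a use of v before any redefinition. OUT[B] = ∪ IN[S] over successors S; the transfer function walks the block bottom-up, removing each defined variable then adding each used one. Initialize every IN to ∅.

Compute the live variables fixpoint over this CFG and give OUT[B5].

Answer: {d}

Working:
Converged values:
  B0: | IN={a, f} | OUT={a, d, e}
  B1: | IN={a, d, e} | OUT={a, b}
  B2: | IN={a, b} | OUT={a, b, c}
  B3: | IN={a, b, c} | OUT={a, b, d, f}
  B4: | IN={a, b, d, f} | OUT={a, b, d, f}
  B5: | IN={a, d, f} | OUT={d}
  B6: | IN={d} | OUT={}

Merge at B5: OUT[B5] = IN[B6] = {d}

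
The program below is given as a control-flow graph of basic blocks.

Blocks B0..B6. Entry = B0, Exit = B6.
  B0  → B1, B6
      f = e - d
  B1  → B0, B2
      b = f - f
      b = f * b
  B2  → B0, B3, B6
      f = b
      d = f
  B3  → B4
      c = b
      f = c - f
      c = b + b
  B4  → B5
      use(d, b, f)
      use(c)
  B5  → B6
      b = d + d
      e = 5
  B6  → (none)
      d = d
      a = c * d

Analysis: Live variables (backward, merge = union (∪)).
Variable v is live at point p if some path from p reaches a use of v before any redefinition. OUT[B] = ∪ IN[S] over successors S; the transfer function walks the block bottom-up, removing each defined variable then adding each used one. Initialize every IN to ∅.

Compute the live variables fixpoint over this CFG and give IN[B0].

Converged values:
  B0:  IN={c, d, e}  OUT={c, d, e, f}
  B1:  IN={c, d, e, f}  OUT={b, c, d, e}
  B2:  IN={b, c, e}  OUT={b, c, d, e, f}
  B3:  IN={b, d, f}  OUT={b, c, d, f}
  B4:  IN={b, c, d, f}  OUT={c, d}
  B5:  IN={c, d}  OUT={c, d}
  B6:  IN={c, d}  OUT={}

Merge at B0: OUT[B0] = IN[B1] ⊔ IN[B6] = {c, d, e, f}
Applying B0's transfer function to that OUT value gives IN[B0] (row B0 above).

Answer: {c, d, e}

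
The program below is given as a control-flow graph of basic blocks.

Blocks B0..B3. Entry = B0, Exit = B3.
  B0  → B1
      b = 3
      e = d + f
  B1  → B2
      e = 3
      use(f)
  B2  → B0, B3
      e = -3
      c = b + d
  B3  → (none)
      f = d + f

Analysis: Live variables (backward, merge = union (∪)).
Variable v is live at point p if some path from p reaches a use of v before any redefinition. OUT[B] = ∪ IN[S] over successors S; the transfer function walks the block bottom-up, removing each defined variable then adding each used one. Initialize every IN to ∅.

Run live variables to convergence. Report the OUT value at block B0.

Converged values:
  B0: | IN={d, f} | OUT={b, d, f}
  B1: | IN={b, d, f} | OUT={b, d, f}
  B2: | IN={b, d, f} | OUT={d, f}
  B3: | IN={d, f} | OUT={}

Merge at B0: OUT[B0] = IN[B1] = {b, d, f}

Answer: {b, d, f}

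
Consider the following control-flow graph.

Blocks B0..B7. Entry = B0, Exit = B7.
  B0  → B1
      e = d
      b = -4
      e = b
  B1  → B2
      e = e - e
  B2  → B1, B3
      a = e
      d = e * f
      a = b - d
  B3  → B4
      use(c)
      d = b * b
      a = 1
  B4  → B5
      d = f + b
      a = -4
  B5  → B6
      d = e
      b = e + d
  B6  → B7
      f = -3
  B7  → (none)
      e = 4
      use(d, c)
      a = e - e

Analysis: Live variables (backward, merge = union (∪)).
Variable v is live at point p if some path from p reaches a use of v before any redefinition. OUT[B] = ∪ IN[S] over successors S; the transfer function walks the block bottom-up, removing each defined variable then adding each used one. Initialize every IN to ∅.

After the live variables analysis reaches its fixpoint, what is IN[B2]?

Answer: {b, c, e, f}

Trace:
Fixpoint table:
  B0: | IN={c, d, f} | OUT={b, c, e, f}
  B1: | IN={b, c, e, f} | OUT={b, c, e, f}
  B2: | IN={b, c, e, f} | OUT={b, c, e, f}
  B3: | IN={b, c, e, f} | OUT={b, c, e, f}
  B4: | IN={b, c, e, f} | OUT={c, e}
  B5: | IN={c, e} | OUT={c, d}
  B6: | IN={c, d} | OUT={c, d}
  B7: | IN={c, d} | OUT={}

Merge at B2: OUT[B2] = IN[B1] ⊔ IN[B3] = {b, c, e, f}
Applying B2's transfer function to that OUT value gives IN[B2] (row B2 above).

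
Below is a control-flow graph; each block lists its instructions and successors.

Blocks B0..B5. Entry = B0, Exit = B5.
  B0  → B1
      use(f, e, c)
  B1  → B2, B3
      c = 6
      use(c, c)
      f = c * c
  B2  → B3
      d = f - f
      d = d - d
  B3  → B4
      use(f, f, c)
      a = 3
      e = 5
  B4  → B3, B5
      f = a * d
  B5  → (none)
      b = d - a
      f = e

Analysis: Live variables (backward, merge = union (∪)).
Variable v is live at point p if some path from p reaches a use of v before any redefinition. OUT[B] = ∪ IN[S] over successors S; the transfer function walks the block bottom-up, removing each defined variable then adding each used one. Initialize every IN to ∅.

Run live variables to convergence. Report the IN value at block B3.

Answer: {c, d, f}

Trace:
Per-block solution:
  B0:   IN={c, d, e, f}   OUT={d}
  B1:   IN={d}   OUT={c, d, f}
  B2:   IN={c, f}   OUT={c, d, f}
  B3:   IN={c, d, f}   OUT={a, c, d, e}
  B4:   IN={a, c, d, e}   OUT={a, c, d, e, f}
  B5:   IN={a, d, e}   OUT={}

Merge at B3: OUT[B3] = IN[B4] = {a, c, d, e}
Applying B3's transfer function to that OUT value gives IN[B3] (row B3 above).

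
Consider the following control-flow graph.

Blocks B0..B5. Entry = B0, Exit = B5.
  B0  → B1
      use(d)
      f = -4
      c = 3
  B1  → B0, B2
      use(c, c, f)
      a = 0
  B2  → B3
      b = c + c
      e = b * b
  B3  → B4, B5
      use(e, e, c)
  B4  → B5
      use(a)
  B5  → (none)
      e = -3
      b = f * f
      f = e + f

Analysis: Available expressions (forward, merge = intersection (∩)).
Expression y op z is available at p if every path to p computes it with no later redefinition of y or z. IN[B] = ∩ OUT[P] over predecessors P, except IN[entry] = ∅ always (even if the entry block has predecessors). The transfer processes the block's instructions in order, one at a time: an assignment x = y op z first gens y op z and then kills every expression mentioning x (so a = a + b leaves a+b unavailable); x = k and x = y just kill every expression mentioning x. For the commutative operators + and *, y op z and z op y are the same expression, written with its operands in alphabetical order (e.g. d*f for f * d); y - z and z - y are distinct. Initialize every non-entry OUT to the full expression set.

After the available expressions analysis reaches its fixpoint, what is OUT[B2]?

Per-block solution:
  B0:  IN={}  OUT={}
  B1:  IN={}  OUT={}
  B2:  IN={}  OUT={b*b, c+c}
  B3:  IN={b*b, c+c}  OUT={b*b, c+c}
  B4:  IN={b*b, c+c}  OUT={b*b, c+c}
  B5:  IN={b*b, c+c}  OUT={c+c}

Merge at B2: IN[B2] = OUT[B1] = {}
Applying B2's transfer function to that IN value gives OUT[B2] (row B2 above).

Answer: {b*b, c+c}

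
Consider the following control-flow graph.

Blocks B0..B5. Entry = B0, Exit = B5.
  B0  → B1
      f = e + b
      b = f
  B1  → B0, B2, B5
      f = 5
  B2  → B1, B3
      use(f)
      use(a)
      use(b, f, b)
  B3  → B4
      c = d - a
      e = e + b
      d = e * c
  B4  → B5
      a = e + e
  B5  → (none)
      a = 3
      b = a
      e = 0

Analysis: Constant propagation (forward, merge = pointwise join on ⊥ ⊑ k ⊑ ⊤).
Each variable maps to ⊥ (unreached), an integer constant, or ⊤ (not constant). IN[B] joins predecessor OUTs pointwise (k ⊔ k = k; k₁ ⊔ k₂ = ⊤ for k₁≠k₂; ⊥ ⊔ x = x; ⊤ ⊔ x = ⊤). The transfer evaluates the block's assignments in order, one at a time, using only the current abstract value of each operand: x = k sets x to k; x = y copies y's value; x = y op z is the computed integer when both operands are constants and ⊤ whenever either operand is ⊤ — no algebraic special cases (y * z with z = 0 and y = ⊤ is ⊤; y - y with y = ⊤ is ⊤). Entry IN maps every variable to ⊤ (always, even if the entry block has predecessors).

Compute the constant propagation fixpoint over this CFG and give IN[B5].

Answer: {a: ⊤, b: ⊤, c: ⊤, d: ⊤, e: ⊤, f: 5}

Derivation:
Converged values:
  B0:   IN=(all ⊤)   OUT=(all ⊤)
  B1:   IN=(all ⊤)   OUT={f:5; rest ⊤}
  B2:   IN={f:5; rest ⊤}   OUT={f:5; rest ⊤}
  B3:   IN={f:5; rest ⊤}   OUT={f:5; rest ⊤}
  B4:   IN={f:5; rest ⊤}   OUT={f:5; rest ⊤}
  B5:   IN={f:5; rest ⊤}   OUT={a:3, b:3, e:0, f:5; rest ⊤}

Merge at B5: IN[B5] = OUT[B1] ⊔ OUT[B4] = {a: ⊤, b: ⊤, c: ⊤, d: ⊤, e: ⊤, f: 5}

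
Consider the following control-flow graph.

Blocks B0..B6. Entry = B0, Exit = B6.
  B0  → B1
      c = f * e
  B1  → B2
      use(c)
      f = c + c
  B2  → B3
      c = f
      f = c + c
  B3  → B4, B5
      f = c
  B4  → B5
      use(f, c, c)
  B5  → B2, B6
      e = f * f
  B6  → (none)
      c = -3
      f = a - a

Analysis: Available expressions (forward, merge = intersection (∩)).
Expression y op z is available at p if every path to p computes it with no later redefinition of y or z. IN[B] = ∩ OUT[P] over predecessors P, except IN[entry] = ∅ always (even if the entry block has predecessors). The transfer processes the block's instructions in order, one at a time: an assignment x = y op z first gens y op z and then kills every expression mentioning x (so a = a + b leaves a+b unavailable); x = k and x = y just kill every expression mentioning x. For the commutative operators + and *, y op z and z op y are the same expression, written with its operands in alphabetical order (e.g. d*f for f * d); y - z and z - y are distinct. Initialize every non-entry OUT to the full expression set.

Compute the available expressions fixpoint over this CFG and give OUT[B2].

Per-block solution:
  B0:   IN={}   OUT={e*f}
  B1:   IN={e*f}   OUT={c+c}
  B2:   IN={c+c}   OUT={c+c}
  B3:   IN={c+c}   OUT={c+c}
  B4:   IN={c+c}   OUT={c+c}
  B5:   IN={c+c}   OUT={c+c, f*f}
  B6:   IN={c+c, f*f}   OUT={a-a}

Merge at B2: IN[B2] = OUT[B1] ∩ OUT[B5] = {c+c}
Applying B2's transfer function to that IN value gives OUT[B2] (row B2 above).

Answer: {c+c}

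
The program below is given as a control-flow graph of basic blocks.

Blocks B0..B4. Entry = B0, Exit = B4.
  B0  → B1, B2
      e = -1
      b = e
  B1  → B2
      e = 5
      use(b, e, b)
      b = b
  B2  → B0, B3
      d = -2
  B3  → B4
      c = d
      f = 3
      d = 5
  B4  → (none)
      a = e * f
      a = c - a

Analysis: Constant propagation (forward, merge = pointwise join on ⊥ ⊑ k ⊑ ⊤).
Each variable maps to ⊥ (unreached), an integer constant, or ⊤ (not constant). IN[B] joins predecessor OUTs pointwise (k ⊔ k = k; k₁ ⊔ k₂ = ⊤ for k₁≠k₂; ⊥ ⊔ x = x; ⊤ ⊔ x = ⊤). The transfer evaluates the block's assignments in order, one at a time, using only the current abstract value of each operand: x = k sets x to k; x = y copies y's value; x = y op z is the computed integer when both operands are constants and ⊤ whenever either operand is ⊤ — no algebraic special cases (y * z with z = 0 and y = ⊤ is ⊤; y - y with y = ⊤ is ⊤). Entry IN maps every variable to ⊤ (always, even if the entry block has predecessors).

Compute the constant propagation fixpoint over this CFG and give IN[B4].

Per-block solution:
  B0:   IN=(all ⊤)   OUT={b:-1, e:-1; rest ⊤}
  B1:   IN={b:-1, e:-1; rest ⊤}   OUT={b:-1, e:5; rest ⊤}
  B2:   IN={b:-1; rest ⊤}   OUT={b:-1, d:-2; rest ⊤}
  B3:   IN={b:-1, d:-2; rest ⊤}   OUT={b:-1, c:-2, d:5, f:3; rest ⊤}
  B4:   IN={b:-1, c:-2, d:5, f:3; rest ⊤}   OUT={b:-1, c:-2, d:5, f:3; rest ⊤}

Merge at B4: IN[B4] = OUT[B3] = {a: ⊤, b: -1, c: -2, d: 5, e: ⊤, f: 3}

Answer: {a: ⊤, b: -1, c: -2, d: 5, e: ⊤, f: 3}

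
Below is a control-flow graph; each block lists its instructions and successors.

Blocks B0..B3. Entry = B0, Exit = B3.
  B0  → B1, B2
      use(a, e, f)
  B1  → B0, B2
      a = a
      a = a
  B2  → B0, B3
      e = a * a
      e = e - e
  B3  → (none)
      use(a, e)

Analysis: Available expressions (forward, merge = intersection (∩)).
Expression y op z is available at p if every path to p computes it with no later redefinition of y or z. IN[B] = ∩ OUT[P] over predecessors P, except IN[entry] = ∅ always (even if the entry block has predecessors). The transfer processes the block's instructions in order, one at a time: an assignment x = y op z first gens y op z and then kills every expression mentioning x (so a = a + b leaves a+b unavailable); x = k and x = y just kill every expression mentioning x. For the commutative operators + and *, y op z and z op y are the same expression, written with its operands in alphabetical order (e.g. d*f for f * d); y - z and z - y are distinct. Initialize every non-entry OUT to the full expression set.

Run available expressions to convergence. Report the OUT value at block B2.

Converged values:
  B0:   IN={}   OUT={}
  B1:   IN={}   OUT={}
  B2:   IN={}   OUT={a*a}
  B3:   IN={a*a}   OUT={a*a}

Merge at B2: IN[B2] = OUT[B0] ∩ OUT[B1] = {}
Applying B2's transfer function to that IN value gives OUT[B2] (row B2 above).

Answer: {a*a}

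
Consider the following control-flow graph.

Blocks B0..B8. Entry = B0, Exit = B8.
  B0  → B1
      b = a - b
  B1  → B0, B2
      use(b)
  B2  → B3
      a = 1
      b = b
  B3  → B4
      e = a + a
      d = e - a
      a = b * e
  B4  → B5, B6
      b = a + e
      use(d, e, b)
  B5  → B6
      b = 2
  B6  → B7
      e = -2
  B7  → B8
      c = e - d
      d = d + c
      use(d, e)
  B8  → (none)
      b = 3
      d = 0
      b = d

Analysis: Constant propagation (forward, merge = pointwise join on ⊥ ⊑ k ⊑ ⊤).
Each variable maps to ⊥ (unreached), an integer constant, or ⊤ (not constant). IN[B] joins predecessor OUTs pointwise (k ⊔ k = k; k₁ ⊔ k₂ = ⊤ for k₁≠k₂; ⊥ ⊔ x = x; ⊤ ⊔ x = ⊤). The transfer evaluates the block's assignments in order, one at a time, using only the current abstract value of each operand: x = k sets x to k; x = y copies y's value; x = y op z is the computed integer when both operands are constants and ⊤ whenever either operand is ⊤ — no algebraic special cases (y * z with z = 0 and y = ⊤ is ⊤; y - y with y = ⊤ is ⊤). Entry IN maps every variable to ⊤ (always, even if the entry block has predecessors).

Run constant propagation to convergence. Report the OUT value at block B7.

Converged values:
  B0:   IN=(all ⊤)   OUT=(all ⊤)
  B1:   IN=(all ⊤)   OUT=(all ⊤)
  B2:   IN=(all ⊤)   OUT={a:1; rest ⊤}
  B3:   IN={a:1; rest ⊤}   OUT={d:1, e:2; rest ⊤}
  B4:   IN={d:1, e:2; rest ⊤}   OUT={d:1, e:2; rest ⊤}
  B5:   IN={d:1, e:2; rest ⊤}   OUT={b:2, d:1, e:2; rest ⊤}
  B6:   IN={d:1, e:2; rest ⊤}   OUT={d:1, e:-2; rest ⊤}
  B7:   IN={d:1, e:-2; rest ⊤}   OUT={c:-3, d:-2, e:-2; rest ⊤}
  B8:   IN={c:-3, d:-2, e:-2; rest ⊤}   OUT={b:0, c:-3, d:0, e:-2; rest ⊤}

Merge at B7: IN[B7] = OUT[B6] = {a: ⊤, b: ⊤, c: ⊤, d: 1, e: -2, f: ⊤}
Applying B7's transfer function to that IN value gives OUT[B7] (row B7 above).

Answer: {a: ⊤, b: ⊤, c: -3, d: -2, e: -2, f: ⊤}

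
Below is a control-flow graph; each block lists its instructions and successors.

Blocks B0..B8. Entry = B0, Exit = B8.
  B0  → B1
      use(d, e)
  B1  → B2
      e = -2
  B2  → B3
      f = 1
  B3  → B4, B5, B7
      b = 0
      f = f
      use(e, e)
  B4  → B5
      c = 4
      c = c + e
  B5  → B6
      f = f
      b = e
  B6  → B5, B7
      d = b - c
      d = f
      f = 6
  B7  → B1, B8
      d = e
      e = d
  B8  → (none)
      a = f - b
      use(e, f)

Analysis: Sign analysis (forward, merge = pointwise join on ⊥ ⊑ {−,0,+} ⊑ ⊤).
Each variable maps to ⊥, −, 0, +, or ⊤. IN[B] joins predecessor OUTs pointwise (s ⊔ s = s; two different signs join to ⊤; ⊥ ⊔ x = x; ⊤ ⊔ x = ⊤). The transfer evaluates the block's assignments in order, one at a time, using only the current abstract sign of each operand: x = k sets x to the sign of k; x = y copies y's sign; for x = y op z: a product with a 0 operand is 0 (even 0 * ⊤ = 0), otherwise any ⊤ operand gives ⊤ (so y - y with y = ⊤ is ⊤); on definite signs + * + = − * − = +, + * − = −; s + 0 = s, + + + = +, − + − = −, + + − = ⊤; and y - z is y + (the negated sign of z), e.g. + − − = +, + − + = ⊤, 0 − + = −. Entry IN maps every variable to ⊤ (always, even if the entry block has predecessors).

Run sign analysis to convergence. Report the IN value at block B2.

Answer: {a: ⊤, b: ⊤, c: ⊤, d: ⊤, e: -, f: ⊤}

Working:
Converged values:
  B0:   IN=(all ⊤)   OUT=(all ⊤)
  B1:   IN=(all ⊤)   OUT={e:-; rest ⊤}
  B2:   IN={e:-; rest ⊤}   OUT={e:-, f:+; rest ⊤}
  B3:   IN={e:-, f:+; rest ⊤}   OUT={b:0, e:-, f:+; rest ⊤}
  B4:   IN={b:0, e:-, f:+; rest ⊤}   OUT={b:0, e:-, f:+; rest ⊤}
  B5:   IN={e:-, f:+; rest ⊤}   OUT={b:-, e:-, f:+; rest ⊤}
  B6:   IN={b:-, e:-, f:+; rest ⊤}   OUT={b:-, d:+, e:-, f:+; rest ⊤}
  B7:   IN={e:-, f:+; rest ⊤}   OUT={d:-, e:-, f:+; rest ⊤}
  B8:   IN={d:-, e:-, f:+; rest ⊤}   OUT={d:-, e:-, f:+; rest ⊤}

Merge at B2: IN[B2] = OUT[B1] = {a: ⊤, b: ⊤, c: ⊤, d: ⊤, e: -, f: ⊤}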